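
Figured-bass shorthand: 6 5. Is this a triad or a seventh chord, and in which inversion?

seventh chord, first inversion

6 5 is shorthand for 6/5/3.
Intervals of 6/5/3 above the bass form a seventh chord; the bass is the third, so this is first inversion.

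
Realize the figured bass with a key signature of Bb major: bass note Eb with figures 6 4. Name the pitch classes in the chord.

A fourth above Eb in this key is A.
A sixth above Eb in this key is C.
Together with the bass Eb, this spells A diminished in second inversion.

Eb, A, C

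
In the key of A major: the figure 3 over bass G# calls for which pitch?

B

Counting 2 letter steps above G# lands on B; in A major, that letter is B.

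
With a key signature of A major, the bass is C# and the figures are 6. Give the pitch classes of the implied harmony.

The written figures 6 are shorthand for 6/3: the 3 is implied.
A third above C# in this key is E.
A sixth above C# in this key is A.
Together with the bass C#, this spells A major in first inversion.

C#, E, A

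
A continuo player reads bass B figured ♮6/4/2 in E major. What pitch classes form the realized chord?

B, C#, E, G

A second above B in this key is C#.
A fourth above B in this key is E.
A sixth above B in this key is G#, made natural (G) by the ♮ figure.
Together with the bass B, this spells C# half-diminished seventh in third inversion.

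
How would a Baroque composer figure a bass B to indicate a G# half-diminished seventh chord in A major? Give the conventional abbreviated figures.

B is the third of G# half-diminished seventh, so the chord is in first inversion.
A seventh chord in first inversion is figured 6/5/3, conventionally abbreviated 6/5.

6/5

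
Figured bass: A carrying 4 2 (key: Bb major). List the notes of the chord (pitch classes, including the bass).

The written figures 4 2 are shorthand for 6/4/2: the 6 is implied.
A second above A in this key is Bb.
A fourth above A in this key is D.
A sixth above A in this key is F.
Together with the bass A, this spells Bb major seventh in third inversion.

A, Bb, D, F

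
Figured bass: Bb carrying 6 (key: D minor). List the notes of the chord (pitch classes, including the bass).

Bb, D, G

The written figures 6 are shorthand for 6/3: the 3 is implied.
A third above Bb in this key is D.
A sixth above Bb in this key is G.
Together with the bass Bb, this spells G minor in first inversion.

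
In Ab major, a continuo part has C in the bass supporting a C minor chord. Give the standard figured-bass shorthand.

no figures

C is the root of C minor, so the chord is in root position.
A triad in root position is figured 5/3, conventionally abbreviated (no figures — root-position triad).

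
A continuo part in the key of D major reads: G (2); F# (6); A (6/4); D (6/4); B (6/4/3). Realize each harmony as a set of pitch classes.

G, A, C#, E | F#, A, D | A, D, F# | D, G, B | B, D, E, G

G (6/4/2): G, A, C#, E.
F# (6/3): F#, A, D.
A (6/4): A, D, F#.
D (6/4): D, G, B.
B (6/4/3): B, D, E, G.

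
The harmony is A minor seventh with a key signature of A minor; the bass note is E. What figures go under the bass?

E is the fifth of A minor seventh, so the chord is in second inversion.
A seventh chord in second inversion is figured 6/4/3, conventionally abbreviated 4/3.

4/3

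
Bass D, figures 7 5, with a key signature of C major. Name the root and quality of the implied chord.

The figures 7 5 indicate a seventh chord in root position.
In root position the bass is the root, so the root is D.
The chord tones are D, F, A, C, giving D minor seventh.

D minor seventh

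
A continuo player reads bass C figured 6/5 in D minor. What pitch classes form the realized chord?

C, E, G, A

The written figures 6/5 are shorthand for 6/5/3: the 3 is implied.
A third above C in this key is E.
A fifth above C in this key is G.
A sixth above C in this key is A.
Together with the bass C, this spells A minor seventh in first inversion.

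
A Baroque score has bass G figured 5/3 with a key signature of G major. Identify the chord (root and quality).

The figures 5/3 indicate a triad in root position.
In root position the bass is the root, so the root is G.
The chord tones are G, B, D, giving G major.

G major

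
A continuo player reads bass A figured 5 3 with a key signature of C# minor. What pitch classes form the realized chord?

A, C#, E

A third above A in this key is C#.
A fifth above A in this key is E.
Together with the bass A, this spells A major in root position.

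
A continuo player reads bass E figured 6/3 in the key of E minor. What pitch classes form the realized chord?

E, G, C

A third above E in this key is G.
A sixth above E in this key is C.
Together with the bass E, this spells C major in first inversion.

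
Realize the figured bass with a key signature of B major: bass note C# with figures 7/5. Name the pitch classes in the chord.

C#, E, G#, B

The written figures 7/5 are shorthand for 7/5/3: the 3 is implied.
A third above C# in this key is E.
A fifth above C# in this key is G#.
A seventh above C# in this key is B.
Together with the bass C#, this spells C# minor seventh in root position.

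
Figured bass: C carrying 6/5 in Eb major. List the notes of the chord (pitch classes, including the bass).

C, Eb, G, Ab

The written figures 6/5 are shorthand for 6/5/3: the 3 is implied.
A third above C in this key is Eb.
A fifth above C in this key is G.
A sixth above C in this key is Ab.
Together with the bass C, this spells Ab major seventh in first inversion.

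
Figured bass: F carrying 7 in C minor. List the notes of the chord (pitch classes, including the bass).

The written figures 7 are shorthand for 7/5/3: the 5/3 are implied.
A third above F in this key is Ab.
A fifth above F in this key is C.
A seventh above F in this key is Eb.
Together with the bass F, this spells F minor seventh in root position.

F, Ab, C, Eb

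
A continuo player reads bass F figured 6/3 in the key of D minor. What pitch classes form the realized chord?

F, A, D

A third above F in this key is A.
A sixth above F in this key is D.
Together with the bass F, this spells D minor in first inversion.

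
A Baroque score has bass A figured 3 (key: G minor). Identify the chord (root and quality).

A diminished

The figures 3 indicate a triad in root position.
In root position the bass is the root, so the root is A.
The chord tones are A, C, Eb, giving A diminished.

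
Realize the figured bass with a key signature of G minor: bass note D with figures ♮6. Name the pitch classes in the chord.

The written figures ♮6 are shorthand for 6/3: the 3 is implied.
A third above D in this key is F.
A sixth above D in this key is Bb, made natural (B) by the ♮ figure.
Together with the bass D, this spells B diminished in first inversion.

D, F, B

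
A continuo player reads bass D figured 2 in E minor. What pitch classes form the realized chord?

D, E, G, B

The written figures 2 are shorthand for 6/4/2: the 6/4 are implied.
A second above D in this key is E.
A fourth above D in this key is G.
A sixth above D in this key is B.
Together with the bass D, this spells E minor seventh in third inversion.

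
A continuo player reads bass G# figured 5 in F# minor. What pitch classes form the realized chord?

G#, B, D

The written figures 5 are shorthand for 5/3: the 3 is implied.
A third above G# in this key is B.
A fifth above G# in this key is D.
Together with the bass G#, this spells G# diminished in root position.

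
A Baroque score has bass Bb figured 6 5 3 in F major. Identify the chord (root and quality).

G minor seventh

The figures 6 5 3 indicate a seventh chord in first inversion.
In first inversion the root lies a sixth above the bass: a sixth above Bb in F major is G.
The chord tones are Bb, D, F, G, giving G minor seventh.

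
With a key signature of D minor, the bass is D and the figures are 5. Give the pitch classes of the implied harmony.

D, F, A

The written figures 5 are shorthand for 5/3: the 3 is implied.
A third above D in this key is F.
A fifth above D in this key is A.
Together with the bass D, this spells D minor in root position.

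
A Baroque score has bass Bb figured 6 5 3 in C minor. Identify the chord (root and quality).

G minor seventh

The figures 6 5 3 indicate a seventh chord in first inversion.
In first inversion the root lies a sixth above the bass: a sixth above Bb in C minor is G.
The chord tones are Bb, D, F, G, giving G minor seventh.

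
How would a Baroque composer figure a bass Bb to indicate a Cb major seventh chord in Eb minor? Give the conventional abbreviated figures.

4/2

Bb is the seventh of Cb major seventh, so the chord is in third inversion.
A seventh chord in third inversion is figured 6/4/2, conventionally abbreviated 4/2.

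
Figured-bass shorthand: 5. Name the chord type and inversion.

5 is shorthand for 5/3.
Intervals of 5/3 above the bass form a triad; the bass is the root, so this is root position.

triad, root position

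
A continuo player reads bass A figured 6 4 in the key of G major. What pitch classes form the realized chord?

A fourth above A in this key is D.
A sixth above A in this key is F#.
Together with the bass A, this spells D major in second inversion.

A, D, F#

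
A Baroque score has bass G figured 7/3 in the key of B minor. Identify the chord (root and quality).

The figures 7/3 indicate a seventh chord in root position.
In root position the bass is the root, so the root is G.
The chord tones are G, B, D, F#, giving G major seventh.

G major seventh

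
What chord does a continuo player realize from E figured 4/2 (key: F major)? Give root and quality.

The figures 4/2 indicate a seventh chord in third inversion.
In third inversion the root lies a second above the bass: a second above E in F major is F.
The chord tones are E, F, A, C, giving F major seventh.

F major seventh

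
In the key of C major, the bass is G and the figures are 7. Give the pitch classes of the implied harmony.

G, B, D, F

The written figures 7 are shorthand for 7/5/3: the 5/3 are implied.
A third above G in this key is B.
A fifth above G in this key is D.
A seventh above G in this key is F.
Together with the bass G, this spells G dominant seventh in root position.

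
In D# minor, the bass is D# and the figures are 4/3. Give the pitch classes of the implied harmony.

D#, F#, G#, B

The written figures 4/3 are shorthand for 6/4/3: the 6 is implied.
A third above D# in this key is F#.
A fourth above D# in this key is G#.
A sixth above D# in this key is B.
Together with the bass D#, this spells G# minor seventh in second inversion.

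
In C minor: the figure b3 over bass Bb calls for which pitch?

Counting 2 letter steps above Bb lands on D; in C minor, that letter is D.
The b3 figure lowers it a semitone, giving Db.

Db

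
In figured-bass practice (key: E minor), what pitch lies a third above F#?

Counting 2 letter steps above F# lands on A; in E minor, that letter is A.

A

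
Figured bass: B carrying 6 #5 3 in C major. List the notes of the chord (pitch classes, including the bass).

A third above B in this key is D.
A fifth above B in this key is F, raised to F# by the sharp.
A sixth above B in this key is G.
Together with the bass B, this spells G major seventh in first inversion.

B, D, F#, G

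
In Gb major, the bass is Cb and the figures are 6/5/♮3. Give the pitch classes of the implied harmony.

Cb, E, Gb, Ab

A third above Cb in this key is Eb, made natural (E) by the ♮ figure.
A fifth above Cb in this key is Gb.
A sixth above Cb in this key is Ab.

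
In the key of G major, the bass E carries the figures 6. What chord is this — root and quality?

The figures 6 indicate a triad in first inversion.
In first inversion the root lies a sixth above the bass: a sixth above E in G major is C.
The chord tones are E, G, C, giving C major.

C major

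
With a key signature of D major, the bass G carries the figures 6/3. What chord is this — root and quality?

E minor

The figures 6/3 indicate a triad in first inversion.
In first inversion the root lies a sixth above the bass: a sixth above G in D major is E.
The chord tones are G, B, E, giving E minor.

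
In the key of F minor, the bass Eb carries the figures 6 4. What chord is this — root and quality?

The figures 6 4 indicate a triad in second inversion.
In second inversion the root lies a fourth above the bass: a fourth above Eb in F minor is Ab.
The chord tones are Eb, Ab, C, giving Ab major.

Ab major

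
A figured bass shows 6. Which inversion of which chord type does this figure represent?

6 is shorthand for 6/3.
Intervals of 6/3 above the bass form a triad; the bass is the third, so this is first inversion.

triad, first inversion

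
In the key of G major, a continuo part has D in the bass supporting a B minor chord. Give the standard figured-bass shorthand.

D is the third of B minor, so the chord is in first inversion.
A triad in first inversion is figured 6/3, conventionally abbreviated 6.

6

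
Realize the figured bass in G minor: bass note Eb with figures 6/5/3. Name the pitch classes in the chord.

Eb, G, Bb, C

A third above Eb in this key is G.
A fifth above Eb in this key is Bb.
A sixth above Eb in this key is C.
Together with the bass Eb, this spells C minor seventh in first inversion.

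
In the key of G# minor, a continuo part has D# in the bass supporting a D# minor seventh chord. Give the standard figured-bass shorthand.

7

D# is the root of D# minor seventh, so the chord is in root position.
A seventh chord in root position is figured 7/5/3, conventionally abbreviated 7.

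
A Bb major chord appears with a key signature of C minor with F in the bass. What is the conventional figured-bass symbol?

6/4

F is the fifth of Bb major, so the chord is in second inversion.
A triad in second inversion is figured 6/4, conventionally abbreviated 6/4.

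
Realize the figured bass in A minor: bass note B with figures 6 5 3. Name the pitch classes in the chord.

A third above B in this key is D.
A fifth above B in this key is F.
A sixth above B in this key is G.
Together with the bass B, this spells G dominant seventh in first inversion.

B, D, F, G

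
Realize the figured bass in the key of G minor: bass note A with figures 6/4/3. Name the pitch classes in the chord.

A, C, D, F

A third above A in this key is C.
A fourth above A in this key is D.
A sixth above A in this key is F.
Together with the bass A, this spells D minor seventh in second inversion.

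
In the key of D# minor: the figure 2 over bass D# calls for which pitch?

Counting 1 letter step above D# lands on E; in D# minor, that letter is E#.

E#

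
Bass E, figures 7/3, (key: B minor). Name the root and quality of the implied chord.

The figures 7/3 indicate a seventh chord in root position.
In root position the bass is the root, so the root is E.
The chord tones are E, G, B, D, giving E minor seventh.

E minor seventh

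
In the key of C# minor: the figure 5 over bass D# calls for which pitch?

Counting 4 letter steps above D# lands on A; in C# minor, that letter is A.

A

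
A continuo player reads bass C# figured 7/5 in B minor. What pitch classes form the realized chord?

The written figures 7/5 are shorthand for 7/5/3: the 3 is implied.
A third above C# in this key is E.
A fifth above C# in this key is G.
A seventh above C# in this key is B.
Together with the bass C#, this spells C# half-diminished seventh in root position.

C#, E, G, B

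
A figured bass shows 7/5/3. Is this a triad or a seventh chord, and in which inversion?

Intervals of 7/5/3 above the bass form a seventh chord; the bass is the root, so this is root position.

seventh chord, root position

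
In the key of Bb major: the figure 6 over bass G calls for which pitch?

Counting 5 letter steps above G lands on E; in Bb major, that letter is Eb.

Eb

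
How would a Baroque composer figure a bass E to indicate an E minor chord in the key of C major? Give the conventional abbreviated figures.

no figures

E is the root of E minor, so the chord is in root position.
A triad in root position is figured 5/3, conventionally abbreviated (no figures — root-position triad).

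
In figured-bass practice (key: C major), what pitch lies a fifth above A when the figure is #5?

E#

Counting 4 letter steps above A lands on E; in C major, that letter is E.
The #5 figure raises it a semitone, giving E#.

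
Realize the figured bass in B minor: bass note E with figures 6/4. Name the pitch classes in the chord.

E, A, C#

A fourth above E in this key is A.
A sixth above E in this key is C#.
Together with the bass E, this spells A major in second inversion.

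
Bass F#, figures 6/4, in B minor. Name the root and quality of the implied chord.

The figures 6/4 indicate a triad in second inversion.
In second inversion the root lies a fourth above the bass: a fourth above F# in B minor is B.
The chord tones are F#, B, D, giving B minor.

B minor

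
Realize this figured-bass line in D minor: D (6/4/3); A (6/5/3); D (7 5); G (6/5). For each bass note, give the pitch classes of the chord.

D, F, G, Bb | A, C, E, F | D, F, A, C | G, Bb, D, E

D (6/4/3): D, F, G, Bb.
A (6/5/3): A, C, E, F.
D (7/5/3): D, F, A, C.
G (6/5/3): G, Bb, D, E.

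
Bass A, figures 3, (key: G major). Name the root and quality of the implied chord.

A minor

The figures 3 indicate a triad in root position.
In root position the bass is the root, so the root is A.
The chord tones are A, C, E, giving A minor.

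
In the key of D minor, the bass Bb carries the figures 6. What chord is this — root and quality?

G minor

The figures 6 indicate a triad in first inversion.
In first inversion the root lies a sixth above the bass: a sixth above Bb in D minor is G.
The chord tones are Bb, D, G, giving G minor.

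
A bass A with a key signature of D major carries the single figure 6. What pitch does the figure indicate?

F#

Counting 5 letter steps above A lands on F; in D major, that letter is F#.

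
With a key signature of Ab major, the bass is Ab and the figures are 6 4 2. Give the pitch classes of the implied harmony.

Ab, Bb, Db, F

A second above Ab in this key is Bb.
A fourth above Ab in this key is Db.
A sixth above Ab in this key is F.
Together with the bass Ab, this spells Bb minor seventh in third inversion.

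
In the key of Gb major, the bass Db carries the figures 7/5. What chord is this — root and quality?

Db dominant seventh

The figures 7/5 indicate a seventh chord in root position.
In root position the bass is the root, so the root is Db.
The chord tones are Db, F, Ab, Cb, giving Db dominant seventh.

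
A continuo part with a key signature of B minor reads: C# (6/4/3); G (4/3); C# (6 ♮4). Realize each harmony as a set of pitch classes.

C# (6/4/3): C#, E, F#, A.
G (6/4/3): G, B, C#, E.
C# (6/♮4): C#, F, A.

C#, E, F#, A | G, B, C#, E | C#, F, A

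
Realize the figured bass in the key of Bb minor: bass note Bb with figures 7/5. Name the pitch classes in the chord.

The written figures 7/5 are shorthand for 7/5/3: the 3 is implied.
A third above Bb in this key is Db.
A fifth above Bb in this key is F.
A seventh above Bb in this key is Ab.
Together with the bass Bb, this spells Bb minor seventh in root position.

Bb, Db, F, Ab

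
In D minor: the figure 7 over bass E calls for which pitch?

Counting 6 letter steps above E lands on D; in D minor, that letter is D.

D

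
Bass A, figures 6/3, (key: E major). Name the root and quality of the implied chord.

F# minor

The figures 6/3 indicate a triad in first inversion.
In first inversion the root lies a sixth above the bass: a sixth above A in E major is F#.
The chord tones are A, C#, F#, giving F# minor.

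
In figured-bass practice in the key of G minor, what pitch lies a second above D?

Eb

Counting 1 letter step above D lands on E; in G minor, that letter is Eb.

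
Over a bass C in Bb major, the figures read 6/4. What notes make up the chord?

A fourth above C in this key is F.
A sixth above C in this key is A.
Together with the bass C, this spells F major in second inversion.

C, F, A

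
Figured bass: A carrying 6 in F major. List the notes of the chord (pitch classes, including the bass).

The written figures 6 are shorthand for 6/3: the 3 is implied.
A third above A in this key is C.
A sixth above A in this key is F.
Together with the bass A, this spells F major in first inversion.

A, C, F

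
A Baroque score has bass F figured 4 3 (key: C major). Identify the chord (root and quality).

B half-diminished seventh

The figures 4 3 indicate a seventh chord in second inversion.
In second inversion the root lies a fourth above the bass: a fourth above F in C major is B.
The chord tones are F, A, B, D, giving B half-diminished seventh.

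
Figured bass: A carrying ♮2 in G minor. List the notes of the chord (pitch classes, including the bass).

The written figures ♮2 are shorthand for 6/4/2: the 6/4 are implied.
A second above A in this key is Bb, made natural (B) by the ♮ figure.
A fourth above A in this key is D.
A sixth above A in this key is F.
Together with the bass A, this spells B half-diminished seventh in third inversion.

A, B, D, F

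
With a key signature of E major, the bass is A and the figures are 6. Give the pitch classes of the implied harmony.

A, C#, F#

The written figures 6 are shorthand for 6/3: the 3 is implied.
A third above A in this key is C#.
A sixth above A in this key is F#.
Together with the bass A, this spells F# minor in first inversion.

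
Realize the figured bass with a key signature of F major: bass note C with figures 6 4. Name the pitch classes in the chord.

C, F, A

A fourth above C in this key is F.
A sixth above C in this key is A.
Together with the bass C, this spells F major in second inversion.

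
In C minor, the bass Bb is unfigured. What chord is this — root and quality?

Bb major

An unfigured bass indicates a triad in root position.
In root position the bass is the root, so the root is Bb.
The chord tones are Bb, D, F, giving Bb major.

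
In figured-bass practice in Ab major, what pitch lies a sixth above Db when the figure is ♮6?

B

Counting 5 letter steps above Db lands on B; in Ab major, that letter is Bb.
The ♮6 figure makes it natural, giving B.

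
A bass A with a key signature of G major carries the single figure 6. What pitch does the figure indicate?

F#

Counting 5 letter steps above A lands on F; in G major, that letter is F#.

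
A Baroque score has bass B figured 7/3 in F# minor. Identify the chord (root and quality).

B minor seventh

The figures 7/3 indicate a seventh chord in root position.
In root position the bass is the root, so the root is B.
The chord tones are B, D, F#, A, giving B minor seventh.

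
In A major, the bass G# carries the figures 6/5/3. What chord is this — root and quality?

E dominant seventh

The figures 6/5/3 indicate a seventh chord in first inversion.
In first inversion the root lies a sixth above the bass: a sixth above G# in A major is E.
The chord tones are G#, B, D, E, giving E dominant seventh.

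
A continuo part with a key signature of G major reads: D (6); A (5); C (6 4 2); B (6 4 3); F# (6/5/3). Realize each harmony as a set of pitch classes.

D (6/3): D, F#, B.
A (5/3): A, C, E.
C (6/4/2): C, D, F#, A.
B (6/4/3): B, D, E, G.
F# (6/5/3): F#, A, C, D.

D, F#, B | A, C, E | C, D, F#, A | B, D, E, G | F#, A, C, D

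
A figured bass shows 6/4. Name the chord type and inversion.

Intervals of 6/4 above the bass form a triad; the bass is the fifth, so this is second inversion.

triad, second inversion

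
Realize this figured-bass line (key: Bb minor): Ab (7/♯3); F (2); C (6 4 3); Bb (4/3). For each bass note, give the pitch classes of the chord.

Ab, C#, Eb, Gb | F, Gb, Bb, Db | C, Eb, F, Ab | Bb, Db, Eb, Gb

Ab (7/5/#3): Ab, C#, Eb, Gb.
F (6/4/2): F, Gb, Bb, Db.
C (6/4/3): C, Eb, F, Ab.
Bb (6/4/3): Bb, Db, Eb, Gb.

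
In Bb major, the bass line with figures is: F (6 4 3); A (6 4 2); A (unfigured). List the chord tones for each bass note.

F (6/4/3): F, A, Bb, D.
A (6/4/2): A, Bb, D, F.
A (5/3): A, C, Eb.

F, A, Bb, D | A, Bb, D, F | A, C, Eb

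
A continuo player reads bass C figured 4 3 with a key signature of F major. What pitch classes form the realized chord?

The written figures 4 3 are shorthand for 6/4/3: the 6 is implied.
A third above C in this key is E.
A fourth above C in this key is F.
A sixth above C in this key is A.
Together with the bass C, this spells F major seventh in second inversion.

C, E, F, A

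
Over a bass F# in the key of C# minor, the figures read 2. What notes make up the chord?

The written figures 2 are shorthand for 6/4/2: the 6/4 are implied.
A second above F# in this key is G#.
A fourth above F# in this key is B.
A sixth above F# in this key is D#.
Together with the bass F#, this spells G# minor seventh in third inversion.

F#, G#, B, D#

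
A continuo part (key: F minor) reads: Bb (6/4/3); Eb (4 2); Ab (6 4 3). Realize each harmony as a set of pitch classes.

Bb, Db, Eb, G | Eb, F, Ab, C | Ab, C, Db, F

Bb (6/4/3): Bb, Db, Eb, G.
Eb (6/4/2): Eb, F, Ab, C.
Ab (6/4/3): Ab, C, Db, F.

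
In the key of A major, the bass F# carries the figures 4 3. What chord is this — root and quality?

The figures 4 3 indicate a seventh chord in second inversion.
In second inversion the root lies a fourth above the bass: a fourth above F# in A major is B.
The chord tones are F#, A, B, D, giving B minor seventh.

B minor seventh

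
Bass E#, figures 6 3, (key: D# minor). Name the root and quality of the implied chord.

C# major

The figures 6 3 indicate a triad in first inversion.
In first inversion the root lies a sixth above the bass: a sixth above E# in D# minor is C#.
The chord tones are E#, G#, C#, giving C# major.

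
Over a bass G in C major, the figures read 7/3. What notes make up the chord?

G, B, D, F

The written figures 7/3 are shorthand for 7/5/3: the 5 is implied.
A third above G in this key is B.
A fifth above G in this key is D.
A seventh above G in this key is F.
Together with the bass G, this spells G dominant seventh in root position.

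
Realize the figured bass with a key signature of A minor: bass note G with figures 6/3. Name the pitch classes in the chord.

G, B, E

A third above G in this key is B.
A sixth above G in this key is E.
Together with the bass G, this spells E minor in first inversion.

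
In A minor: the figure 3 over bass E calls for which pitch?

G

Counting 2 letter steps above E lands on G; in A minor, that letter is G.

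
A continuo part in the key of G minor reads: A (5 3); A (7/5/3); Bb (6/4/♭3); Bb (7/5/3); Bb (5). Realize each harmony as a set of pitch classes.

A (5/3): A, C, Eb.
A (7/5/3): A, C, Eb, G.
Bb (6/4/b3): Bb, Db, Eb, G.
Bb (7/5/3): Bb, D, F, A.
Bb (5/3): Bb, D, F.

A, C, Eb | A, C, Eb, G | Bb, Db, Eb, G | Bb, D, F, A | Bb, D, F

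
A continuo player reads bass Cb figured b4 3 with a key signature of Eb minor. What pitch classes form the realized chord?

Cb, Eb, Fb, Ab

The written figures b4 3 are shorthand for 6/4/3: the 6 is implied.
A third above Cb in this key is Eb.
A fourth above Cb in this key is F, lowered to Fb by the flat.
A sixth above Cb in this key is Ab.
Together with the bass Cb, this spells Fb major seventh in second inversion.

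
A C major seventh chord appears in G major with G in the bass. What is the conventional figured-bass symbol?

4/3

G is the fifth of C major seventh, so the chord is in second inversion.
A seventh chord in second inversion is figured 6/4/3, conventionally abbreviated 4/3.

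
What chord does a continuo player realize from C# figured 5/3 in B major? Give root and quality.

C# minor

The figures 5/3 indicate a triad in root position.
In root position the bass is the root, so the root is C#.
The chord tones are C#, E, G#, giving C# minor.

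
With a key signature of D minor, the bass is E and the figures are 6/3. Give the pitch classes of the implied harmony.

E, G, C

A third above E in this key is G.
A sixth above E in this key is C.
Together with the bass E, this spells C major in first inversion.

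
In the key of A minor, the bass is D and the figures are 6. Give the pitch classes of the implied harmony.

D, F, B

The written figures 6 are shorthand for 6/3: the 3 is implied.
A third above D in this key is F.
A sixth above D in this key is B.
Together with the bass D, this spells B diminished in first inversion.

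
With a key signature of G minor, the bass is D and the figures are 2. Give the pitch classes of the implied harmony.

D, Eb, G, Bb

The written figures 2 are shorthand for 6/4/2: the 6/4 are implied.
A second above D in this key is Eb.
A fourth above D in this key is G.
A sixth above D in this key is Bb.
Together with the bass D, this spells Eb major seventh in third inversion.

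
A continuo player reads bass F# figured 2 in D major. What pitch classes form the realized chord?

F#, G, B, D

The written figures 2 are shorthand for 6/4/2: the 6/4 are implied.
A second above F# in this key is G.
A fourth above F# in this key is B.
A sixth above F# in this key is D.
Together with the bass F#, this spells G major seventh in third inversion.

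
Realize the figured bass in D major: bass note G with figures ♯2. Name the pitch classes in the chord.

The written figures ♯2 are shorthand for 6/4/2: the 6/4 are implied.
A second above G in this key is A, raised to A# by the sharp.
A fourth above G in this key is C#.
A sixth above G in this key is E.
Together with the bass G, this spells A# diminished seventh in third inversion.

G, A#, C#, E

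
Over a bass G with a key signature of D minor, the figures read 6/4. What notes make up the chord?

A fourth above G in this key is C.
A sixth above G in this key is E.
Together with the bass G, this spells C major in second inversion.

G, C, E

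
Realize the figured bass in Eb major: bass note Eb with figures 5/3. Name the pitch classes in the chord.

Eb, G, Bb

A third above Eb in this key is G.
A fifth above Eb in this key is Bb.
Together with the bass Eb, this spells Eb major in root position.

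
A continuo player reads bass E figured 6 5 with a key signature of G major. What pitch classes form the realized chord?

E, G, B, C

The written figures 6 5 are shorthand for 6/5/3: the 3 is implied.
A third above E in this key is G.
A fifth above E in this key is B.
A sixth above E in this key is C.
Together with the bass E, this spells C major seventh in first inversion.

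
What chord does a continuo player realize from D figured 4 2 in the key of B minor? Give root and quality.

E minor seventh

The figures 4 2 indicate a seventh chord in third inversion.
In third inversion the root lies a second above the bass: a second above D in B minor is E.
The chord tones are D, E, G, B, giving E minor seventh.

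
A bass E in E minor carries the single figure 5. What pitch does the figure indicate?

Counting 4 letter steps above E lands on B; in E minor, that letter is B.

B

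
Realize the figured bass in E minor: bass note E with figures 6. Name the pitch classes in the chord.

E, G, C

The written figures 6 are shorthand for 6/3: the 3 is implied.
A third above E in this key is G.
A sixth above E in this key is C.
Together with the bass E, this spells C major in first inversion.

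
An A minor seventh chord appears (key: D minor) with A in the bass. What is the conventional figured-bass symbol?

A is the root of A minor seventh, so the chord is in root position.
A seventh chord in root position is figured 7/5/3, conventionally abbreviated 7.

7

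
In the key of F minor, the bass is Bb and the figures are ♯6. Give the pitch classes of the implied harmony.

Bb, Db, G#

The written figures ♯6 are shorthand for 6/3: the 3 is implied.
A third above Bb in this key is Db.
A sixth above Bb in this key is G, raised to G# by the sharp.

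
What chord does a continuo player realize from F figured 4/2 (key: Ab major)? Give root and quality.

G half-diminished seventh

The figures 4/2 indicate a seventh chord in third inversion.
In third inversion the root lies a second above the bass: a second above F in Ab major is G.
The chord tones are F, G, Bb, Db, giving G half-diminished seventh.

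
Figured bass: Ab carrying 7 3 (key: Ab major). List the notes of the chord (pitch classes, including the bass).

The written figures 7 3 are shorthand for 7/5/3: the 5 is implied.
A third above Ab in this key is C.
A fifth above Ab in this key is Eb.
A seventh above Ab in this key is G.
Together with the bass Ab, this spells Ab major seventh in root position.

Ab, C, Eb, G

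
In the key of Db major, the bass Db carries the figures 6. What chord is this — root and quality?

Bb minor

The figures 6 indicate a triad in first inversion.
In first inversion the root lies a sixth above the bass: a sixth above Db in Db major is Bb.
The chord tones are Db, F, Bb, giving Bb minor.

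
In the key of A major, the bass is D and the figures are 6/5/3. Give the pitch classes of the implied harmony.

A third above D in this key is F#.
A fifth above D in this key is A.
A sixth above D in this key is B.
Together with the bass D, this spells B minor seventh in first inversion.

D, F#, A, B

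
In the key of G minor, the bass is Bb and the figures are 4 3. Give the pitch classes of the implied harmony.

Bb, D, Eb, G

The written figures 4 3 are shorthand for 6/4/3: the 6 is implied.
A third above Bb in this key is D.
A fourth above Bb in this key is Eb.
A sixth above Bb in this key is G.
Together with the bass Bb, this spells Eb major seventh in second inversion.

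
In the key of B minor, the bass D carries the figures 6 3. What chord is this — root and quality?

The figures 6 3 indicate a triad in first inversion.
In first inversion the root lies a sixth above the bass: a sixth above D in B minor is B.
The chord tones are D, F#, B, giving B minor.

B minor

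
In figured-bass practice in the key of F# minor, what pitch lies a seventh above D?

Counting 6 letter steps above D lands on C; in F# minor, that letter is C#.

C#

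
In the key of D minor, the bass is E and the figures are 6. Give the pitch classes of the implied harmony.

The written figures 6 are shorthand for 6/3: the 3 is implied.
A third above E in this key is G.
A sixth above E in this key is C.
Together with the bass E, this spells C major in first inversion.

E, G, C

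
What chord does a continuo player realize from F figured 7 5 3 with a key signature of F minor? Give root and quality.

F minor seventh

The figures 7 5 3 indicate a seventh chord in root position.
In root position the bass is the root, so the root is F.
The chord tones are F, Ab, C, Eb, giving F minor seventh.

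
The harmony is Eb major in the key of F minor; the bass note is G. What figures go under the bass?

6

G is the third of Eb major, so the chord is in first inversion.
A triad in first inversion is figured 6/3, conventionally abbreviated 6.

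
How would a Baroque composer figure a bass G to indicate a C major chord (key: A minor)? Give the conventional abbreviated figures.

6/4

G is the fifth of C major, so the chord is in second inversion.
A triad in second inversion is figured 6/4, conventionally abbreviated 6/4.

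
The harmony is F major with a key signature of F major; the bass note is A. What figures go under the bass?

A is the third of F major, so the chord is in first inversion.
A triad in first inversion is figured 6/3, conventionally abbreviated 6.

6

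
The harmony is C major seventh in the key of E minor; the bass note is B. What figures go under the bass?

B is the seventh of C major seventh, so the chord is in third inversion.
A seventh chord in third inversion is figured 6/4/2, conventionally abbreviated 4/2.

4/2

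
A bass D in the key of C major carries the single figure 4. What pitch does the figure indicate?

Counting 3 letter steps above D lands on G; in C major, that letter is G.

G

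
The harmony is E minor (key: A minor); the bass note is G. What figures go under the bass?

6

G is the third of E minor, so the chord is in first inversion.
A triad in first inversion is figured 6/3, conventionally abbreviated 6.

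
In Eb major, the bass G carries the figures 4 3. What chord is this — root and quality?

C minor seventh

The figures 4 3 indicate a seventh chord in second inversion.
In second inversion the root lies a fourth above the bass: a fourth above G in Eb major is C.
The chord tones are G, Bb, C, Eb, giving C minor seventh.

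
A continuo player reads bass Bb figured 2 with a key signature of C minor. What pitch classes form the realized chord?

The written figures 2 are shorthand for 6/4/2: the 6/4 are implied.
A second above Bb in this key is C.
A fourth above Bb in this key is Eb.
A sixth above Bb in this key is G.
Together with the bass Bb, this spells C minor seventh in third inversion.

Bb, C, Eb, G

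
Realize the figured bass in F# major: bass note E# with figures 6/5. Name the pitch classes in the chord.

The written figures 6/5 are shorthand for 6/5/3: the 3 is implied.
A third above E# in this key is G#.
A fifth above E# in this key is B.
A sixth above E# in this key is C#.
Together with the bass E#, this spells C# dominant seventh in first inversion.

E#, G#, B, C#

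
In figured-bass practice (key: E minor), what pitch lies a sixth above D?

Counting 5 letter steps above D lands on B; in E minor, that letter is B.

B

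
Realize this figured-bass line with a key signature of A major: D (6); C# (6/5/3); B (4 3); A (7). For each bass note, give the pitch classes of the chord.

D (6/3): D, F#, B.
C# (6/5/3): C#, E, G#, A.
B (6/4/3): B, D, E, G#.
A (7/5/3): A, C#, E, G#.

D, F#, B | C#, E, G#, A | B, D, E, G# | A, C#, E, G#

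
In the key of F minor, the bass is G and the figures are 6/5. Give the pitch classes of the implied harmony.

G, Bb, Db, Eb

The written figures 6/5 are shorthand for 6/5/3: the 3 is implied.
A third above G in this key is Bb.
A fifth above G in this key is Db.
A sixth above G in this key is Eb.
Together with the bass G, this spells Eb dominant seventh in first inversion.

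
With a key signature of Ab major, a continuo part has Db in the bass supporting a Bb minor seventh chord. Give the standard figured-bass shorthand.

Db is the third of Bb minor seventh, so the chord is in first inversion.
A seventh chord in first inversion is figured 6/5/3, conventionally abbreviated 6/5.

6/5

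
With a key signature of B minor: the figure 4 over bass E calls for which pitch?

A

Counting 3 letter steps above E lands on A; in B minor, that letter is A.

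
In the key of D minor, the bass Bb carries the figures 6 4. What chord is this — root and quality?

E diminished

The figures 6 4 indicate a triad in second inversion.
In second inversion the root lies a fourth above the bass: a fourth above Bb in D minor is E.
The chord tones are Bb, E, G, giving E diminished.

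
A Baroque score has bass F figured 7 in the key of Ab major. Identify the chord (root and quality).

F minor seventh

The figures 7 indicate a seventh chord in root position.
In root position the bass is the root, so the root is F.
The chord tones are F, Ab, C, Eb, giving F minor seventh.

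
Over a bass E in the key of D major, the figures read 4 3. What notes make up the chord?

The written figures 4 3 are shorthand for 6/4/3: the 6 is implied.
A third above E in this key is G.
A fourth above E in this key is A.
A sixth above E in this key is C#.
Together with the bass E, this spells A dominant seventh in second inversion.

E, G, A, C#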